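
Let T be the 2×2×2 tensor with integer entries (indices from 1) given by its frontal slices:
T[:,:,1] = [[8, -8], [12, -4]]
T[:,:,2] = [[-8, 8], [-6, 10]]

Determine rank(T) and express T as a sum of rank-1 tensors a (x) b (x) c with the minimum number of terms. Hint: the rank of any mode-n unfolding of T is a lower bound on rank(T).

rank(T) = 2

Lower bound: the mode-1 unfolding of T (rows indexed by i, columns by (j,k) = (1,1), (1,2), (2,1), (2,2)) is [[8, -8, -8, 8], [12, -6, -4, 10]].
There the 2×2 minor on rows i ∈ {1, 2}, columns (j,k) ∈ {(1,1), (1,2)} is det [[8, -8], [12, -6]] = 48 ≠ 0, so this unfolding has rank ≥ 2; CP rank is at least every unfolding rank, so rank(T) ≥ 2. (Flattening ranks never certify an upper bound on CP rank; for that we must actually write T with 2 rank-1 terms.)
Upper bound — finding two terms. Write S_k = T[:,:,k] for the frontal slices: S₁ = [[8, -8], [12, -4]], S₂ = [[-8, 8], [-6, 10]].
If T = a₁ (x) b₁ (x) c₁ + a₂ (x) b₂ (x) c₂ then each S_k = c₁[k]·a₁b₁ᵀ + c₂[k]·a₂b₂ᵀ. S₁ and S₂ are linearly independent, so a₁b₁ᵀ and a₂b₂ᵀ must span the same plane of matrices: they are the rank-1 matrices of the form x·S₁ + y·S₂.
det(x·S₁ + y·S₂) is 64·x² − 32·xy − 32·y² = 32·(x − y)(2·x + y), vanishing at (x:y) = (1:1) and (1:-2).
M₁ = S₁ + S₂ = [[0, 0], [6, 6]] = 6·[0, 1][1, 1]ᵀ and M₂ = S₁ − 2·S₂ = [[24, -24], [24, -24]] = 24·[1, 1][1, -1]ᵀ, so take a₁ = [0, 1], b₁ = [1, 1], a₂ = [1, 1], b₂ = [1, -1].
Each slice is an integer combination of E₁ = a₁b₁ᵀ and E₂ = a₂b₂ᵀ: S₁ = 4·E₁ + 8·E₂, S₂ = 2·E₁ − 8·E₂; reading off coefficients, c₁ = [4, 2] and c₂ = [8, -8].
Hence T = [0, 1] (x) [1, 1] (x) [4, 2] + [1, 1] (x) [1, -1] (x) [8, -8], so rank(T) ≤ 2.
These bounds meet, so rank(T) = 2.
Check entry T[2,2,1] = -4: (1)·(1)·(4) + (1)·(-1)·(8) = -4.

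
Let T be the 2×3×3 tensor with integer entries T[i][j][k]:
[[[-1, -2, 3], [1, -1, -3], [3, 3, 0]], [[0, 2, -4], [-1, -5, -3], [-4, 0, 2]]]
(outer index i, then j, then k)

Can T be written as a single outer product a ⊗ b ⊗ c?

No

The mode-2 unfolding of T (rows indexed by j, columns by (i,k) = (0,0), (0,1), (0,2), (1,0), (1,1), (1,2)) is [[-1, -2, 3, 0, 2, -4], [1, -1, -3, -1, -5, -3], [3, 3, 0, -4, 0, 2]].
There the 3×3 minor on rows j ∈ {0, 1, 2}, columns (i,k) ∈ {(0,0), (0,1), (0,2)} is det [[-1, -2, 3], [1, -1, -3], [3, 3, 0]] = 27 ≠ 0, so this unfolding has rank ≥ 3; CP rank is at least every unfolding rank, so rank(T) ≥ 3.
In particular rank(T) ≥ 3 > 1, so T is not rank-1.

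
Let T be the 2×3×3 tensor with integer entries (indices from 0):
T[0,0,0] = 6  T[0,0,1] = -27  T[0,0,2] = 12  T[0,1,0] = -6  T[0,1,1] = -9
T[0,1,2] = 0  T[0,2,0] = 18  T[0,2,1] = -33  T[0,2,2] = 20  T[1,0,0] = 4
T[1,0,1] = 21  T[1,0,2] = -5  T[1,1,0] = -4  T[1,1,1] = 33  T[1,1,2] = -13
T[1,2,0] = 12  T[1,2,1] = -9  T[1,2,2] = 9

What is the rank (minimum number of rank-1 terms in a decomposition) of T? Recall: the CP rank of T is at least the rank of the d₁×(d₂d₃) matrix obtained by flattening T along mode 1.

Lower bound: the mode-3 unfolding of T (rows indexed by k, columns by (i,j) = (0,0), (0,1), (0,2), (1,0), (1,1), (1,2)) is [[6, -6, 18, 4, -4, 12], [-27, -9, -33, 21, 33, -9], [12, 0, 20, -5, -13, 9]].
There the 2×2 minor on rows k ∈ {0, 1}, columns (i,j) ∈ {(0,0), (0,1)} is det [[6, -6], [-27, -9]] = -216 ≠ 0, so this unfolding has rank ≥ 2; CP rank is at least every unfolding rank, so rank(T) ≥ 2. (Flattening ranks never certify an upper bound on CP rank; for that we must actually write T with 2 rank-1 terms.)
Upper bound — finding two terms. Write S_k = T[:,:,k] for the frontal slices: S₀ = [[6, -6, 18], [4, -4, 12]], S₁ = [[-27, -9, -33], [21, 33, -9]], S₂ = [[12, 0, 20], [-5, -13, 9]].
If T = a₁ ⊗ b₁ ⊗ c₁ + a₂ ⊗ b₂ ⊗ c₂ then each S_k = c₁[k]·a₁b₁ᵀ + c₂[k]·a₂b₂ᵀ. S₀ and S₁ are linearly independent, so a₁b₁ᵀ and a₂b₂ᵀ must span the same plane of matrices: they are the rank-1 matrices of the form x·S₀ + y·S₁.
The 2×2 minor of x·S₀ + y·S₁ on rows {0,1}, columns {0,1} is 468·xy − 702·y² = 234·(2·x − 3·y)(y), vanishing at (x:y) = (3:2) and (1:0).
M₁ = 3·S₀ + 2·S₁ = [[-36, -36, -12], [54, 54, 18]] = (-6)·(2, -3)(3, 3, 1)ᵀ and M₂ = S₀ = [[6, -6, 18], [4, -4, 12]] = 2·(3, 2)(1, -1, 3)ᵀ, so take a₁ = (2, -3), b₁ = (3, 3, 1), a₂ = (3, 2), b₂ = (1, -1, 3).
Each slice is an integer combination of E₁ = a₁b₁ᵀ and E₂ = a₂b₂ᵀ: S₀ = 2·E₂, S₁ = −3·E₁ − 3·E₂, S₂ = E₁ + 2·E₂; reading off coefficients, c₁ = (0, -3, 1) and c₂ = (2, -3, 2).
Hence T = (2, -3) ⊗ (3, 3, 1) ⊗ (0, -3, 1) + (3, 2) ⊗ (1, -1, 3) ⊗ (2, -3, 2), so rank(T) ≤ 2.
These bounds meet, so rank(T) = 2.
Check entry T[0,1,1] = -9: (2)·(3)·(-3) + (3)·(-1)·(-3) = -9.

2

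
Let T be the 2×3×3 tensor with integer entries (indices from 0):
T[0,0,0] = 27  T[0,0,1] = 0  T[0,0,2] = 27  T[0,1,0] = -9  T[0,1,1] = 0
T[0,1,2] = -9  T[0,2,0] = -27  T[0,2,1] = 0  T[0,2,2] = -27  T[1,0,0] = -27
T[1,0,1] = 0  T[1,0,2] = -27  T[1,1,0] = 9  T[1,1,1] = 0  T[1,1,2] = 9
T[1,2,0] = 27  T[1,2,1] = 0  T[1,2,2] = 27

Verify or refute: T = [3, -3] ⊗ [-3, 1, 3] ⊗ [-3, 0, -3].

Yes

Reconstruct entrywise from the claimed factors. For example, T[1,1,0] = 9 and Σₗ aₗ[1]bₗ[1]cₗ[0] = (-3)·(1)·(-3) = 9; checking all 18 entries, every one matches. The claim holds.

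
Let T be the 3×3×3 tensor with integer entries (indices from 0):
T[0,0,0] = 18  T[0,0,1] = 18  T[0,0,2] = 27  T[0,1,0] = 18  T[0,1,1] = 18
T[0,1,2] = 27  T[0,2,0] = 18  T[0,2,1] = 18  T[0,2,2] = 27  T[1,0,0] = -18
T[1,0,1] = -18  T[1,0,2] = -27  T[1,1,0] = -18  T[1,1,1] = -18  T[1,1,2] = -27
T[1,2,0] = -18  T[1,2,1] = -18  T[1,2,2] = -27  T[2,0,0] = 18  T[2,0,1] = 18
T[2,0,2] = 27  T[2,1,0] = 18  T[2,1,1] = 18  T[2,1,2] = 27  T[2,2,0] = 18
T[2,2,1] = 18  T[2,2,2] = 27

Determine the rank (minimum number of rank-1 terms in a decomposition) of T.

1

Lower bound: T ≠ 0 (e.g. T[0,0,0] = 18), so rank(T) ≥ 1.
Upper bound: if T = a ⊗ b ⊗ c then every fibre of T is a multiple of the corresponding factor, so read the factors off the fibres through the nonzero entry T[0,0,0] = 18.
The mode-1 fibre T[:,0,0] = [18, -18, 18] gives a = (1, -1, 1) (primitive direction); the mode-2 fibre T[0,:,0] = [18, 18, 18] gives b = (1, 1, 1); then c[k] = T[0,0,k] / (a[0]·b[0]) = [18, 18, 27] / 1 = (18, 18, 27).
Expanding (1, -1, 1) ⊗ (1, 1, 1) ⊗ (18, 18, 27) reproduces all 27 entries of T, so T = (1, -1, 1) ⊗ (1, 1, 1) ⊗ (18, 18, 27) and rank(T) ≤ 1.
These bounds meet, so rank(T) = 1.
Check entry T[2,0,0] = 18: (1)·(1)·(18) = 18.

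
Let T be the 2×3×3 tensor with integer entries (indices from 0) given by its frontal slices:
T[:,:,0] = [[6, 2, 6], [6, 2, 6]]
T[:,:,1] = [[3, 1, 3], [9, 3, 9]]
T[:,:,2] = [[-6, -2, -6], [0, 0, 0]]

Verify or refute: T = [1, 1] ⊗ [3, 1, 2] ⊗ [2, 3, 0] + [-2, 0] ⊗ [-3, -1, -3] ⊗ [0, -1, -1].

Reconstruct entry (0,2,0) from the claimed factors: Σₗ aₗ[0]bₗ[2]cₗ[0] = (1)·(2)·(2) + (-2)·(-3)·(0) = 4, but T[0,2,0] = 6. The claim is false.

No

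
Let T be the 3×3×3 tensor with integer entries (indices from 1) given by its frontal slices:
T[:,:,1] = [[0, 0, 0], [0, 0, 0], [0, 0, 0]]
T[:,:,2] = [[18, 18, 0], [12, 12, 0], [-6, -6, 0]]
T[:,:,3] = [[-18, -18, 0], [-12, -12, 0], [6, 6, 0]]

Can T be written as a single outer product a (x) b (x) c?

The mode-1 fibre T[:,1,2] = [18, 12, -6] gives a = (3, 2, -1) (primitive direction); the mode-2 fibre T[1,:,2] = [18, 18, 0] gives b = (1, 1, 0); then c[k] = T[1,1,k] / (a[1]·b[1]) = [0, 18, -18] / 3 = (0, 6, -6).
Expanding (3, 2, -1) (x) (1, 1, 0) (x) (0, 6, -6) reproduces all 27 entries of T, so T = (3, 2, -1) (x) (1, 1, 0) (x) (0, 6, -6) and rank(T) ≤ 1.
Equivalently every frontal slice T[:,:,k] is c[k] times the rank-1 matrix (3, 2, -1) (x) (1, 1, 0). So T has rank 1 (it is nonzero).

Yes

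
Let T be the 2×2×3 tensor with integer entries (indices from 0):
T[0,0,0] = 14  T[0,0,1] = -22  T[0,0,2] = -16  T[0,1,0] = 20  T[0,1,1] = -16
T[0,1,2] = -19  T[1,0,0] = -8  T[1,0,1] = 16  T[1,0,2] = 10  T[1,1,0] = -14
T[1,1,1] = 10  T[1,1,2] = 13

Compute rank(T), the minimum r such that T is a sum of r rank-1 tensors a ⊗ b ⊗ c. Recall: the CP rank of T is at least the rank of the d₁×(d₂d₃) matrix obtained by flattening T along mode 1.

Lower bound: the mode-1 unfolding of T (rows indexed by i, columns by (j,k) = (0,0), (0,1), (0,2), (1,0), (1,1), (1,2)) is [[14, -22, -16, 20, -16, -19], [-8, 16, 10, -14, 10, 13]].
There the 2×2 minor on rows i ∈ {0, 1}, columns (j,k) ∈ {(0,0), (0,1)} is det [[14, -22], [-8, 16]] = 48 ≠ 0, so this unfolding has rank ≥ 2; CP rank is at least every unfolding rank, so rank(T) ≥ 2. (This is only a lower bound: in general the CP rank may exceed every unfolding rank, so we still need to exhibit 2 rank-1 terms summing to T.)
Upper bound — finding two terms. Write S_k = T[:,:,k] for the frontal slices: S₀ = [[14, 20], [-8, -14]], S₁ = [[-22, -16], [16, 10]], S₂ = [[-16, -19], [10, 13]].
If T = a₁ ⊗ b₁ ⊗ c₁ + a₂ ⊗ b₂ ⊗ c₂ then each S_k = c₁[k]·a₁b₁ᵀ + c₂[k]·a₂b₂ᵀ. S₀ and S₁ are linearly independent, so a₁b₁ᵀ and a₂b₂ᵀ must span the same plane of matrices: they are the rank-1 matrices of the form x·S₀ + y·S₁.
det(x·S₀ + y·S₁) is −36·x² + 36·y² = (-36)·(x − y)(x + y), vanishing at (x:y) = (1:1) and (1:-1).
M₁ = S₀ + S₁ = [[-8, 4], [8, -4]] = (-4)·[1, -1][2, -1]ᵀ and M₂ = S₀ − S₁ = [[36, 36], [-24, -24]] = 12·[3, -2][1, 1]ᵀ, so take a₁ = [1, -1], b₁ = [2, -1], a₂ = [3, -2], b₂ = [1, 1].
Each slice is an integer combination of E₁ = a₁b₁ᵀ and E₂ = a₂b₂ᵀ: S₀ = −2·E₁ + 6·E₂, S₁ = −2·E₁ − 6·E₂, S₂ = E₁ − 6·E₂; reading off coefficients, c₁ = [-2, -2, 1] and c₂ = [6, -6, -6].
Hence T = [1, -1] ⊗ [2, -1] ⊗ [-2, -2, 1] + [3, -2] ⊗ [1, 1] ⊗ [6, -6, -6], so rank(T) ≤ 2.
These bounds meet, so rank(T) = 2.

2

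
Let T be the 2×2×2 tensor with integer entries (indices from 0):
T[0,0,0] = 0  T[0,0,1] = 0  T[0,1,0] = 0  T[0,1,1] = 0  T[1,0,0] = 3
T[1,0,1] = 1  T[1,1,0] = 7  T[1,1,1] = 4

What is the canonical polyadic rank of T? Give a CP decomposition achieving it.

rank(T) = 2

Lower bound: the mode-3 unfolding of T (rows indexed by k, columns by (i,j) = (0,0), (0,1), (1,0), (1,1)) is [[0, 0, 3, 7], [0, 0, 1, 4]].
There the 2×2 minor on rows k ∈ {0, 1}, columns (i,j) ∈ {(1,0), (1,1)} is det [[3, 7], [1, 4]] = 5 ≠ 0, so this unfolding has rank ≥ 2; CP rank is at least every unfolding rank, so rank(T) ≥ 2. (Unfolding ranks only ever bound the CP rank from below — rank(T) can be strictly larger than all of them — so the matching upper bound has to come from an explicit 2-term decomposition.)
Upper bound — finding two terms. Every mode-1 slice of T is a multiple of one matrix: T[i,:,:] = a[i]·M with a = [0, 1] and M = [[3, 1], [7, 4]] (rows indexed by j, columns by k). So it suffices to write M as a sum of two rank-1 matrices.
Splitting M by its rows (j = 0, 1), M = [1, 0][3, 1]ᵀ + [0, 1][7, 4]ᵀ.
Hence T = [0, 1] ⊗ [1, 0] ⊗ [3, 1] + [0, 1] ⊗ [0, 1] ⊗ [7, 4], so rank(T) ≤ 2.
These bounds meet, so rank(T) = 2.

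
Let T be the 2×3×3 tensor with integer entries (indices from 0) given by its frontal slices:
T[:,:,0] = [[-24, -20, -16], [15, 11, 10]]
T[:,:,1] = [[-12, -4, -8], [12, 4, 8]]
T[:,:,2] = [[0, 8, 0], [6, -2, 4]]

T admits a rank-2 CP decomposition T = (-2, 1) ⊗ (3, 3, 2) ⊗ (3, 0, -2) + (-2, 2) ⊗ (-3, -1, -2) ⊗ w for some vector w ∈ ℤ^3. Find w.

Subtract the known terms from T to get the rank-1 residual R = (-2, 2) ⊗ (-3, -1, -2) ⊗ w, so R[i,j,k] = a[i]·b[j]·w[k]. Pick indices with nonzero a[0]·b[0] = (-2)·(-3) = 6. Only the fibre through (0,0,·) is needed: R[0,0,:] = T[0,0,:] − Σₗ aₗ[0]bₗ[0]cₗ = [-24, -12, 0] − (-2)·(3)·(3, 0, -2) = [-6, -12, -12]. Then w[k] = R[0,0,k] / 6 for each k, giving w = [-6, -12, -12] / 6 = (-1, -2, -2).

w = (-1, -2, -2)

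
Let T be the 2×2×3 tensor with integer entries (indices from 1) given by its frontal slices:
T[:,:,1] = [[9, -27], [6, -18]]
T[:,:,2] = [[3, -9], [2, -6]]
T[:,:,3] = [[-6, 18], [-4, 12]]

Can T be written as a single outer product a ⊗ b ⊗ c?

If T = a ⊗ b ⊗ c then every fibre of T is a multiple of the corresponding factor, so read the factors off the fibres through the nonzero entry T[1,1,1] = 9.
The mode-1 fibre T[:,1,1] = [9, 6] gives a = [3, 2] (primitive direction); the mode-2 fibre T[1,:,1] = [9, -27] gives b = [1, -3]; then c[k] = T[1,1,k] / (a[1]·b[1]) = [9, 3, -6] / 3 = [3, 1, -2].
Expanding [3, 2] ⊗ [1, -3] ⊗ [3, 1, -2] reproduces all 12 entries of T, so T = [3, 2] ⊗ [1, -3] ⊗ [3, 1, -2] and rank(T) ≤ 1.
Equivalently every frontal slice T[:,:,k] is c[k] times the rank-1 matrix [3, 2] ⊗ [1, -3]. So T has rank 1 (it is nonzero).

Yes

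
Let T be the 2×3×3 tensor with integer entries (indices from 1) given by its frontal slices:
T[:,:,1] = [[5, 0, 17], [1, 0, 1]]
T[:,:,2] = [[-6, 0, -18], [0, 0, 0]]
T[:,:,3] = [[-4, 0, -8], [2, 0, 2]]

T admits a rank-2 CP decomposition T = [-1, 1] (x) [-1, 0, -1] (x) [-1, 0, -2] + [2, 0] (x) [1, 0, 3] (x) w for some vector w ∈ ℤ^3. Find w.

Subtract the known terms from T to get the rank-1 residual R = [2, 0] (x) [1, 0, 3] (x) w, so R[i,j,k] = a[i]·b[j]·w[k]. Pick indices with nonzero a[1]·b[1] = (2)·(1) = 2. Only the fibre through (1,1,·) is needed: R[1,1,:] = T[1,1,:] − Σₗ aₗ[1]bₗ[1]cₗ = [5, -6, -4] − (-1)·(-1)·[-1, 0, -2] = [6, -6, -2]. Then w[k] = R[1,1,k] / 2 for each k, giving w = [6, -6, -2] / 2 = [3, -3, -1].

w = [3, -3, -1]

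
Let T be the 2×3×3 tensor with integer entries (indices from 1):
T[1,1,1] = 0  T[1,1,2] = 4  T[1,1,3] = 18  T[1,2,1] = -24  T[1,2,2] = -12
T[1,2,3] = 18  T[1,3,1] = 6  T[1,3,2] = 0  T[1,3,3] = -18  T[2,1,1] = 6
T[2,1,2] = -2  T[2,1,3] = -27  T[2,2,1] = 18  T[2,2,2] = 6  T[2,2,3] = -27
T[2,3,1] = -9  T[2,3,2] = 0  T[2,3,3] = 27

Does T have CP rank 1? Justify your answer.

The mode-3 unfolding of T (rows indexed by k, columns by (i,j) = (1,1), (1,2), (1,3), (2,1), (2,2), (2,3)) is [[0, -24, 6, 6, 18, -9], [4, -12, 0, -2, 6, 0], [18, 18, -18, -27, -27, 27]].
There the 2×2 minor on rows k ∈ {1, 2}, columns (i,j) ∈ {(1,1), (1,2)} is det [[0, -24], [4, -12]] = 96 ≠ 0, so this unfolding has rank ≥ 2; CP rank is at least every unfolding rank, so rank(T) ≥ 2.
In particular rank(T) ≥ 2 > 1, so T is not rank-1.

No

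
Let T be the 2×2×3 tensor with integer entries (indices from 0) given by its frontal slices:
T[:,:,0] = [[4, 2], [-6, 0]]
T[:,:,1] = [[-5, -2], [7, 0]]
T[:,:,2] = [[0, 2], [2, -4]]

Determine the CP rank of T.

3

Lower bound: the mode-3 unfolding of T (rows indexed by k, columns by (i,j) = (0,0), (0,1), (1,0), (1,1)) is [[4, 2, -6, 0], [-5, -2, 7, 0], [0, 2, 2, -4]].
There the 3×3 minor on rows k ∈ {0, 1, 2}, columns (i,j) ∈ {(0,0), (0,1), (1,0)} is det [[4, 2, -6], [-5, -2, 7], [0, 2, 2]] = 8 ≠ 0, so this unfolding has rank ≥ 3; CP rank is at least every unfolding rank, so rank(T) ≥ 3. (This is only a lower bound: in general the CP rank may exceed every unfolding rank, so we still need to exhibit 3 rank-1 terms summing to T.)
Upper bound: T is a sum of 3 rank-1 terms, T = [1, -2] ⊗ [1, -1] ⊗ [2, -2, -2] + [1, -1] ⊗ [1, 0] ⊗ [0, -1, 2] + [1, -1] ⊗ [1, 2] ⊗ [2, -2, 0] (written with every a and b primitive with positive leading entry and the scale carried by c; CP decompositions are not unique, and this one is verified by expanding entrywise), so rank(T) ≤ 3.
These bounds meet, so rank(T) = 3.
Check entry T[1,1,0] = 0: (-2)·(-1)·(2) + (-1)·(0)·(0) + (-1)·(2)·(2) = 0.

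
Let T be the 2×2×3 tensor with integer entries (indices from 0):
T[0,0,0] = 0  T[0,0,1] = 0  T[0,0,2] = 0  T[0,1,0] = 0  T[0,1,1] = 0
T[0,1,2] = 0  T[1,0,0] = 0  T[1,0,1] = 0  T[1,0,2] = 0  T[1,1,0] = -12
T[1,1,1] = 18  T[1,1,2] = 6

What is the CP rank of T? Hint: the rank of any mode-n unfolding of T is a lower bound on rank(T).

Lower bound: T ≠ 0 (e.g. T[1,1,0] = -12), so rank(T) ≥ 1.
Upper bound: if T = a (x) b (x) c then every fibre of T is a multiple of the corresponding factor, so read the factors off the fibres through the nonzero entry T[1,1,0] = -12.
The mode-1 fibre T[:,1,0] = [0, -12] gives a = (0, 1) (primitive direction); the mode-2 fibre T[1,:,0] = [0, -12] gives b = (0, 1); then c[k] = T[1,1,k] / (a[1]·b[1]) = [-12, 18, 6] / 1 = (-12, 18, 6).
Expanding (0, 1) (x) (0, 1) (x) (-12, 18, 6) reproduces all 12 entries of T, so T = (0, 1) (x) (0, 1) (x) (-12, 18, 6) and rank(T) ≤ 1.
These bounds meet, so rank(T) = 1.

1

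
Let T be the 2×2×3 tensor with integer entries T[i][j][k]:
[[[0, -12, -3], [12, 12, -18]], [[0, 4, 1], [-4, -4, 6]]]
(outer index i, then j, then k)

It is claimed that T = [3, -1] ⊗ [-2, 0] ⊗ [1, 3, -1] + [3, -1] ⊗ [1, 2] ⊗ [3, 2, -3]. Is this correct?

No

Reconstruct entry (0,0,0) from the claimed factors: Σₗ aₗ[0]bₗ[0]cₗ[0] = (3)·(-2)·(1) + (3)·(1)·(3) = 3, but T[0,0,0] = 0. The claim is false.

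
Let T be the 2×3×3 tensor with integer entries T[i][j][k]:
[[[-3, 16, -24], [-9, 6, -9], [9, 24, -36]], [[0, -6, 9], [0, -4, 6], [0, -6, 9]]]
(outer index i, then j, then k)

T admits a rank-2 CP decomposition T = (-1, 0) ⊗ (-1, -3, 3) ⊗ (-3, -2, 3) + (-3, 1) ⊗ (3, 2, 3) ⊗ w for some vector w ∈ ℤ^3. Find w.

Subtract the known terms from T to get the rank-1 residual R = (-3, 1) ⊗ (3, 2, 3) ⊗ w, so R[i,j,k] = a[i]·b[j]·w[k]. Pick indices with nonzero a[0]·b[0] = (-3)·(3) = -9. Only the fibre through (0,0,·) is needed: R[0,0,:] = T[0,0,:] − Σₗ aₗ[0]bₗ[0]cₗ = [-3, 16, -24] − (-1)·(-1)·(-3, -2, 3) = [0, 18, -27]. Then w[k] = R[0,0,k] / -9 for each k, giving w = [0, 18, -27] / -9 = (0, -2, 3).

w = (0, -2, 3)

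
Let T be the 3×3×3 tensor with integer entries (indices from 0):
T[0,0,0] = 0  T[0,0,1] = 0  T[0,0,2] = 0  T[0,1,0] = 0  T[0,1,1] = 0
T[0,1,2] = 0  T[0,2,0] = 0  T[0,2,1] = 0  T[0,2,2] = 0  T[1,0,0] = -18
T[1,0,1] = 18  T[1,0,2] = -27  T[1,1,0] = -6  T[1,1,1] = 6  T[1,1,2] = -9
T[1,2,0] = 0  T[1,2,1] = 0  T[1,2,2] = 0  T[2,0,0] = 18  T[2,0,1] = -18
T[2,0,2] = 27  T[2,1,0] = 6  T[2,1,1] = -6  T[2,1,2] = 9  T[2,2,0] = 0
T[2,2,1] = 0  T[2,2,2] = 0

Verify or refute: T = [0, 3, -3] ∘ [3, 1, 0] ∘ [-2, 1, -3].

No

Reconstruct entry (1,0,1) from the claimed factors: Σₗ aₗ[1]bₗ[0]cₗ[1] = (3)·(3)·(1) = 9, but T[1,0,1] = 18. The claim is false.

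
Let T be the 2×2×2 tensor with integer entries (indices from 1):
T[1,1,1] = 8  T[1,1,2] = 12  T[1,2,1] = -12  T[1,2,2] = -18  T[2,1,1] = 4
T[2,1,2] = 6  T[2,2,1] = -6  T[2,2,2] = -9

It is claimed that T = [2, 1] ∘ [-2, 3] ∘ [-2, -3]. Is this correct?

Yes

Reconstruct entrywise from the claimed factors. For example, T[1,2,1] = -12 and Σₗ aₗ[1]bₗ[2]cₗ[1] = (2)·(3)·(-2) = -12; checking all 8 entries, every one matches. The claim holds.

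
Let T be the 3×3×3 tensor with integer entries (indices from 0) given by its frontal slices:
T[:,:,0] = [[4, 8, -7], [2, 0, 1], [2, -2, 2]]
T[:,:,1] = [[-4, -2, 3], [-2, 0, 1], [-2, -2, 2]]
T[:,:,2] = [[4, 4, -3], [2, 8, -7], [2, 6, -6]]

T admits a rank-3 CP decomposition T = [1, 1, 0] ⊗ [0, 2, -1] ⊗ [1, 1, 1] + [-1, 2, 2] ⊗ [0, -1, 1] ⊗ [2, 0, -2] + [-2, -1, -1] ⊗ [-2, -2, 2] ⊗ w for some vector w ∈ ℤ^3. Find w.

Subtract the known terms from T to get the rank-1 residual R = [-2, -1, -1] ⊗ [-2, -2, 2] ⊗ w, so R[i,j,k] = a[i]·b[j]·w[k]. Pick indices with nonzero a[0]·b[0] = (-2)·(-2) = 4. Only the fibre through (0,0,·) is needed: R[0,0,:] = T[0,0,:] − Σₗ aₗ[0]bₗ[0]cₗ = [4, -4, 4] − (1)·(0)·[1, 1, 1] − (-1)·(0)·[2, 0, -2] = [4, -4, 4]. Then w[k] = R[0,0,k] / 4 for each k, giving w = [4, -4, 4] / 4 = [1, -1, 1].

w = [1, -1, 1]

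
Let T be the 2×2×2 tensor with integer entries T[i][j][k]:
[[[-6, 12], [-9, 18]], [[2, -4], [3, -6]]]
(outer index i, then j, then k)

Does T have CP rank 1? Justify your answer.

Yes

The mode-1 fibre T[:,0,0] = [-6, 2] gives a = (3, -1) (primitive direction); the mode-2 fibre T[0,:,0] = [-6, -9] gives b = (2, 3); then c[k] = T[0,0,k] / (a[0]·b[0]) = [-6, 12] / 6 = (-1, 2).
Expanding (3, -1) ⊗ (2, 3) ⊗ (-1, 2) reproduces all 8 entries of T, so T = (3, -1) ⊗ (2, 3) ⊗ (-1, 2) and rank(T) ≤ 1.
Equivalently every frontal slice T[:,:,k] is c[k] times the rank-1 matrix (3, -1) ⊗ (2, 3). So T has rank 1 (it is nonzero).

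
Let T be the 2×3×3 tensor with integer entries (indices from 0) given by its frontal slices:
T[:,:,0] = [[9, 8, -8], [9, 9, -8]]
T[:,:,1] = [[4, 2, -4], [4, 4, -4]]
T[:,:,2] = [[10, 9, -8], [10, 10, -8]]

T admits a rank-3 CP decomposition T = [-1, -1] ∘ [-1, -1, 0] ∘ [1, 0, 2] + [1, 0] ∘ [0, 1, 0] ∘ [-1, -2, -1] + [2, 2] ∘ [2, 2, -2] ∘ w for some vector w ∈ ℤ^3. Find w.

Subtract the known terms from T to get the rank-1 residual R = [2, 2] ∘ [2, 2, -2] ∘ w, so R[i,j,k] = a[i]·b[j]·w[k]. Pick indices with nonzero a[0]·b[0] = (2)·(2) = 4. Only the fibre through (0,0,·) is needed: R[0,0,:] = T[0,0,:] − Σₗ aₗ[0]bₗ[0]cₗ = [9, 4, 10] − (-1)·(-1)·[1, 0, 2] − (1)·(0)·[-1, -2, -1] = [8, 4, 8]. Then w[k] = R[0,0,k] / 4 for each k, giving w = [8, 4, 8] / 4 = [2, 1, 2].

w = [2, 1, 2]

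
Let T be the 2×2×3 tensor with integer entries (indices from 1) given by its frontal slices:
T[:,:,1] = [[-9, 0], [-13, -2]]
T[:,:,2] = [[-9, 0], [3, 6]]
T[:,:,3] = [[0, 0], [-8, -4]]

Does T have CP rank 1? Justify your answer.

No

The mode-2 unfolding of T (rows indexed by j, columns by (i,k) = (1,1), (1,2), (1,3), (2,1), (2,2), (2,3)) is [[-9, -9, 0, -13, 3, -8], [0, 0, 0, -2, 6, -4]].
There the 2×2 minor on rows j ∈ {1, 2}, columns (i,k) ∈ {(1,1), (2,1)} is det [[-9, -13], [0, -2]] = 18 ≠ 0, so this unfolding has rank ≥ 2; CP rank is at least every unfolding rank, so rank(T) ≥ 2.
In particular rank(T) ≥ 2 > 1, so T is not rank-1.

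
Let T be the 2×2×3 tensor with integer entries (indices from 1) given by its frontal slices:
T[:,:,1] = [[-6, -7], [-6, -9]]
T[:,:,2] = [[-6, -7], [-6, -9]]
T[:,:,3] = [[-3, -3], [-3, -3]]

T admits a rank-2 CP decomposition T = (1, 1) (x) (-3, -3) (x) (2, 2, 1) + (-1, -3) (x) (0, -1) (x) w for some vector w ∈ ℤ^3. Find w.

Subtract the known terms from T to get the rank-1 residual R = (-1, -3) (x) (0, -1) (x) w, so R[i,j,k] = a[i]·b[j]·w[k]. Pick indices with nonzero a[1]·b[2] = (-1)·(-1) = 1. Only the fibre through (1,2,·) is needed: R[1,2,:] = T[1,2,:] − Σₗ aₗ[1]bₗ[2]cₗ = [-7, -7, -3] − (1)·(-3)·(2, 2, 1) = [-1, -1, 0]. Then w[k] = R[1,2,k] / 1 for each k, giving w = [-1, -1, 0] / 1 = (-1, -1, 0).

w = (-1, -1, 0)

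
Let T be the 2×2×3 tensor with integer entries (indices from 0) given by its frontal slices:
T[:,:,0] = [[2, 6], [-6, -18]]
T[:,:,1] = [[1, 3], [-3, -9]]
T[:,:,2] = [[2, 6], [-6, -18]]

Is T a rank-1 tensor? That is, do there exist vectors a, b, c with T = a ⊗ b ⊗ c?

If T = a ⊗ b ⊗ c then every fibre of T is a multiple of the corresponding factor, so read the factors off the fibres through the nonzero entry T[0,0,0] = 2.
The mode-1 fibre T[:,0,0] = [2, -6] gives a = (1, -3) (primitive direction); the mode-2 fibre T[0,:,0] = [2, 6] gives b = (1, 3); then c[k] = T[0,0,k] / (a[0]·b[0]) = [2, 1, 2] / 1 = (2, 1, 2).
Expanding (1, -3) ⊗ (1, 3) ⊗ (2, 1, 2) reproduces all 12 entries of T, so T = (1, -3) ⊗ (1, 3) ⊗ (2, 1, 2) and rank(T) ≤ 1.
Equivalently every frontal slice T[:,:,k] is c[k] times the rank-1 matrix (1, -3) ⊗ (1, 3). So T has rank 1 (it is nonzero).

Yes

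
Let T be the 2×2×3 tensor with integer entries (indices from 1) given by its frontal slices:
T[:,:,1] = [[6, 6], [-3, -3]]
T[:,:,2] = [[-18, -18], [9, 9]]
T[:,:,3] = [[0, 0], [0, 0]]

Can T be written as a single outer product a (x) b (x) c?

The mode-1 fibre T[:,1,1] = [6, -3] gives a = [2, -1] (primitive direction); the mode-2 fibre T[1,:,1] = [6, 6] gives b = [1, 1]; then c[k] = T[1,1,k] / (a[1]·b[1]) = [6, -18, 0] / 2 = [3, -9, 0].
Expanding [2, -1] (x) [1, 1] (x) [3, -9, 0] reproduces all 12 entries of T, so T = [2, -1] (x) [1, 1] (x) [3, -9, 0] and rank(T) ≤ 1.
Equivalently every frontal slice T[:,:,k] is c[k] times the rank-1 matrix [2, -1] (x) [1, 1]. So T has rank 1 (it is nonzero).

Yes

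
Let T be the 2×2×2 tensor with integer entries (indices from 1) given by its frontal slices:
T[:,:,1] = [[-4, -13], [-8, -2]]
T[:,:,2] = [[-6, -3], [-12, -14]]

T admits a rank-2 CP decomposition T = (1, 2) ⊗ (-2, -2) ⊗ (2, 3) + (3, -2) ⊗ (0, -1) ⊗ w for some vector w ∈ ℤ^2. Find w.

w = (3, -1)

Subtract the known terms from T to get the rank-1 residual R = (3, -2) ⊗ (0, -1) ⊗ w, so R[i,j,k] = a[i]·b[j]·w[k]. Pick indices with nonzero a[1]·b[2] = (3)·(-1) = -3. Only the fibre through (1,2,·) is needed: R[1,2,:] = T[1,2,:] − Σₗ aₗ[1]bₗ[2]cₗ = [-13, -3] − (1)·(-2)·(2, 3) = [-9, 3]. Then w[k] = R[1,2,k] / -3 for each k, giving w = [-9, 3] / -3 = (3, -1).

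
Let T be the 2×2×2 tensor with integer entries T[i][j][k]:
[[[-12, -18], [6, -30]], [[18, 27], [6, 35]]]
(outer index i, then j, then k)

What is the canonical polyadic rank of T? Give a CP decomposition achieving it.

rank(T) = 2

Lower bound: the mode-1 unfolding of T (rows indexed by i, columns by (j,k) = (0,0), (0,1), (1,0), (1,1)) is [[-12, -18, 6, -30], [18, 27, 6, 35]].
There the 2×2 minor on rows i ∈ {0, 1}, columns (j,k) ∈ {(0,0), (1,0)} is det [[-12, 6], [18, 6]] = -180 ≠ 0, so this unfolding has rank ≥ 2; CP rank is at least every unfolding rank, so rank(T) ≥ 2. (Unfolding ranks only ever bound the CP rank from below — rank(T) can be strictly larger than all of them — so the matching upper bound has to come from an explicit 2-term decomposition.)
Upper bound — finding two terms. Write S_k = T[:,:,k] for the frontal slices: S₀ = [[-12, 6], [18, 6]], S₁ = [[-18, -30], [27, 35]].
If T = a₁ ⊗ b₁ ⊗ c₁ + a₂ ⊗ b₂ ⊗ c₂ then each S_k = c₁[k]·a₁b₁ᵀ + c₂[k]·a₂b₂ᵀ. S₀ and S₁ are linearly independent, so a₁b₁ᵀ and a₂b₂ᵀ must span the same plane of matrices: they are the rank-1 matrices of the form x·S₀ + y·S₁.
det(x·S₀ + y·S₁) is −180·x² − 150·xy + 180·y² = (-30)·(2·x + 3·y)(3·x − 2·y), vanishing at (x:y) = (3:-2) and (2:3).
M₁ = 3·S₀ − 2·S₁ = [[0, 78], [0, -52]] = 26·[3, -2][0, 1]ᵀ and M₂ = 2·S₀ + 3·S₁ = [[-78, -78], [117, 117]] = (-39)·[2, -3][1, 1]ᵀ, so take a₁ = [3, -2], b₁ = [0, 1], a₂ = [2, -3], b₂ = [1, 1].
Each slice is an integer combination of E₁ = a₁b₁ᵀ and E₂ = a₂b₂ᵀ: S₀ = 6·E₁ − 6·E₂, S₁ = −4·E₁ − 9·E₂; reading off coefficients, c₁ = [6, -4] and c₂ = [-6, -9].
Hence T = [3, -2] ⊗ [0, 1] ⊗ [6, -4] + [2, -3] ⊗ [1, 1] ⊗ [-6, -9], so rank(T) ≤ 2.
These bounds meet, so rank(T) = 2.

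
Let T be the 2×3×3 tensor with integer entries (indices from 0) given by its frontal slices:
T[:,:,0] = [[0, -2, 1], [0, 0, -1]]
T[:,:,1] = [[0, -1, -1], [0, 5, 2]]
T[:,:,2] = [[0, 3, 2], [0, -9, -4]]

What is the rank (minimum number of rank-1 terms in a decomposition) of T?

Lower bound: in the mode-3 unfolding of T (rows indexed by k, columns by (i,j)) the 3×3 minor on rows k ∈ {0, 1, 2}, columns (i,j) ∈ {(0,1), (0,2), (1,1)} is det [[-2, 1, 0], [-1, -1, 5], [3, 2, -9]] = 8 ≠ 0, so that unfolding has rank ≥ 3 and hence rank(T) ≥ 3 (CP rank is at least every unfolding rank, though it can be larger).
Upper bound: T is a sum of 3 rank-1 terms, T = [1, -2] ⊗ [0, 2, 1] ⊗ [0, -1, 2] + [1, -1] ⊗ [0, 1, -1] ⊗ [-1, 0, 0] + [1, 1] ⊗ [0, 1, 0] ⊗ [-1, 1, -1] (written with every a and b primitive with positive leading entry and the scale carried by c; CP decompositions are not unique, and this one is verified by expanding entrywise), so rank(T) ≤ 3.
These bounds meet, so rank(T) = 3.

3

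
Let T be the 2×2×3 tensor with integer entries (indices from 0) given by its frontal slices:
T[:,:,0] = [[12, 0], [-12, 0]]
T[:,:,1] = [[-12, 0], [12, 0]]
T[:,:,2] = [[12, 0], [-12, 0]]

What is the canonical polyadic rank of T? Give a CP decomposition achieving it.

rank(T) = 1

Lower bound: T ≠ 0 (e.g. T[0,0,0] = 12), so rank(T) ≥ 1.
Upper bound: if T = a ⊗ b ⊗ c then every fibre of T is a multiple of the corresponding factor, so read the factors off the fibres through the nonzero entry T[0,0,0] = 12.
The mode-1 fibre T[:,0,0] = [12, -12] gives a = (1, -1) (primitive direction); the mode-2 fibre T[0,:,0] = [12, 0] gives b = (1, 0); then c[k] = T[0,0,k] / (a[0]·b[0]) = [12, -12, 12] / 1 = (12, -12, 12).
Expanding (1, -1) ⊗ (1, 0) ⊗ (12, -12, 12) reproduces all 12 entries of T, so T = (1, -1) ⊗ (1, 0) ⊗ (12, -12, 12) and rank(T) ≤ 1.
These bounds meet, so rank(T) = 1.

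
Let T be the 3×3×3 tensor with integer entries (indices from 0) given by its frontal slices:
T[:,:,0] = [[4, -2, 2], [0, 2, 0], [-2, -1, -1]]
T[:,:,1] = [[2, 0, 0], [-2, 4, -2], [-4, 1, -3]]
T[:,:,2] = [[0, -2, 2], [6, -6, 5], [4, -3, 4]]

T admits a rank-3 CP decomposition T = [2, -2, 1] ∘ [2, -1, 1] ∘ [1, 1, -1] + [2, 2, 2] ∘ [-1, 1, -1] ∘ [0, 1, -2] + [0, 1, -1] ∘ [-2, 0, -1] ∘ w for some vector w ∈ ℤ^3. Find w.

Subtract the known terms from T to get the rank-1 residual R = [0, 1, -1] ∘ [-2, 0, -1] ∘ w, so R[i,j,k] = a[i]·b[j]·w[k]. Pick indices with nonzero a[1]·b[0] = (1)·(-2) = -2. Only the fibre through (1,0,·) is needed: R[1,0,:] = T[1,0,:] − Σₗ aₗ[1]bₗ[0]cₗ = [0, -2, 6] − (-2)·(2)·[1, 1, -1] − (2)·(-1)·[0, 1, -2] = [4, 4, -2]. Then w[k] = R[1,0,k] / -2 for each k, giving w = [4, 4, -2] / -2 = [-2, -2, 1].

w = [-2, -2, 1]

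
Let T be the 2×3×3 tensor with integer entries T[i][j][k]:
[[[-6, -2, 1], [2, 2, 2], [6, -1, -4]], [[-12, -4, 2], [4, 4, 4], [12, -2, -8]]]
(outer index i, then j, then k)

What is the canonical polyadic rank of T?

Lower bound: the mode-3 unfolding of T (rows indexed by k, columns by (i,j) = (0,0), (0,1), (0,2), (1,0), (1,1), (1,2)) is [[-6, 2, 6, -12, 4, 12], [-2, 2, -1, -4, 4, -2], [1, 2, -4, 2, 4, -8]].
There the 3×3 minor on rows k ∈ {0, 1, 2}, columns (i,j) ∈ {(0,0), (0,1), (0,2)} is det [[-6, 2, 6], [-2, 2, -1], [1, 2, -4]] = -18 ≠ 0, so this unfolding has rank ≥ 3; CP rank is at least every unfolding rank, so rank(T) ≥ 3. (This is only a lower bound: in general the CP rank may exceed every unfolding rank, so we still need to exhibit 3 rank-1 terms summing to T.)
Upper bound: T is a sum of 3 rank-1 terms, T = [1, 2] ⊗ [1, -2, 2] ⊗ [0, -1, -1] + [1, 2] ⊗ [1, 0, -1] ⊗ [-2, -1, 2] + [1, 2] ⊗ [2, -1, -2] ⊗ [-2, 0, 0] (one valid choice — decompositions are not unique — normalised so each a, b is primitive with positive first nonzero entry; check it by expanding all entries), so rank(T) ≤ 3.
These bounds meet, so rank(T) = 3.

3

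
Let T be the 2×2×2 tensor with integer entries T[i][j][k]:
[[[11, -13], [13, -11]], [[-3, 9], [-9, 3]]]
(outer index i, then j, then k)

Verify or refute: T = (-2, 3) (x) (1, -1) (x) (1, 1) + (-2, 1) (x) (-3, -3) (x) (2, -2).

No

Reconstruct entry (0,0,0) from the claimed factors: Σₗ aₗ[0]bₗ[0]cₗ[0] = (-2)·(1)·(1) + (-2)·(-3)·(2) = 10, but T[0,0,0] = 11. The claim is false.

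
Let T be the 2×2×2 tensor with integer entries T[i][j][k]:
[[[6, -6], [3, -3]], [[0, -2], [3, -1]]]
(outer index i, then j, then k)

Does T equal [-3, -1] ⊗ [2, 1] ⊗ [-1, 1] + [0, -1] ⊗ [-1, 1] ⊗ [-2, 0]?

Yes

Reconstruct entrywise from the claimed factors. For example, T[0,1,0] = 3 and Σₗ aₗ[0]bₗ[1]cₗ[0] = (-3)·(1)·(-1) + (0)·(1)·(-2) = 3; checking all 8 entries, every one matches. The claim holds.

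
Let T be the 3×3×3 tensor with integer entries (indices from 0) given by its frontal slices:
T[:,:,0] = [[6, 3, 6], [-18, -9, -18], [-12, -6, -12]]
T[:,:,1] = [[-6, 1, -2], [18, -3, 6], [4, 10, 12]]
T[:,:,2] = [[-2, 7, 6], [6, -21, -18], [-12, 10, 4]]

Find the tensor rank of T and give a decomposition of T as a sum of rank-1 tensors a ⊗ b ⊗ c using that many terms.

Lower bound: the mode-2 unfolding of T (rows indexed by j, columns by (i,k) = (0,0), (0,1), (0,2), (1,0), (1,1), (1,2), (2,0), (2,1), (2,2)) is [[6, -6, -2, -18, 18, 6, -12, 4, -12], [3, 1, 7, -9, -3, -21, -6, 10, 10], [6, -2, 6, -18, 6, -18, -12, 12, 4]].
There the 2×2 minor on rows j ∈ {0, 1}, columns (i,k) ∈ {(0,0), (0,1)} is det [[6, -6], [3, 1]] = 24 ≠ 0, so this unfolding has rank ≥ 2; CP rank is at least every unfolding rank, so rank(T) ≥ 2. (Flattening ranks never certify an upper bound on CP rank; for that we must actually write T with 2 rank-1 terms.)
Upper bound — finding two terms. Write S_k = T[:,:,k] for the frontal slices: S₀ = [[6, 3, 6], [-18, -9, -18], [-12, -6, -12]], S₁ = [[-6, 1, -2], [18, -3, 6], [4, 10, 12]], S₂ = [[-2, 7, 6], [6, -21, -18], [-12, 10, 4]].
If T = a₁ ⊗ b₁ ⊗ c₁ + a₂ ⊗ b₂ ⊗ c₂ then each S_k = c₁[k]·a₁b₁ᵀ + c₂[k]·a₂b₂ᵀ. S₀ and S₁ are linearly independent, so a₁b₁ᵀ and a₂b₂ᵀ must span the same plane of matrices: they are the rank-1 matrices of the form x·S₀ + y·S₁.
The 2×2 minor of x·S₀ + y·S₁ on rows {0,2}, columns {0,1} is 96·xy − 64·y² = 32·(3·x − 2·y)(y), vanishing at (x:y) = (2:3) and (1:0).
M₁ = 2·S₀ + 3·S₁ = [[-6, 9, 6], [18, -27, -18], [-12, 18, 12]] = (-3)·[1, -3, 2][2, -3, -2]ᵀ and M₂ = S₀ = [[6, 3, 6], [-18, -9, -18], [-12, -6, -12]] = 3·[1, -3, -2][2, 1, 2]ᵀ, so take a₁ = [1, -3, 2], b₁ = [2, -3, -2], a₂ = [1, -3, -2], b₂ = [2, 1, 2].
Each slice is an integer combination of E₁ = a₁b₁ᵀ and E₂ = a₂b₂ᵀ: S₀ = 3·E₂, S₁ = −E₁ − 2·E₂, S₂ = −2·E₁ + E₂; reading off coefficients, c₁ = [0, -1, -2] and c₂ = [3, -2, 1].
Hence T = [1, -3, 2] ⊗ [2, -3, -2] ⊗ [0, -1, -2] + [1, -3, -2] ⊗ [2, 1, 2] ⊗ [3, -2, 1], so rank(T) ≤ 2.
These bounds meet, so rank(T) = 2.
Check entry T[1,2,1] = 6: (-3)·(-2)·(-1) + (-3)·(2)·(-2) = 6.

rank(T) = 2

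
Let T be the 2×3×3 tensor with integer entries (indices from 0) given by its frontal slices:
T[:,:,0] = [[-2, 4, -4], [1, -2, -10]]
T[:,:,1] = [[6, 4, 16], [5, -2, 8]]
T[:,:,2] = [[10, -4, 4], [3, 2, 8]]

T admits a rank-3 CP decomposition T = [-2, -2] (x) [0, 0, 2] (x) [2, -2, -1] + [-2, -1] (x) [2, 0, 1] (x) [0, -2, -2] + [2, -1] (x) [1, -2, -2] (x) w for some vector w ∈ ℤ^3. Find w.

w = [-1, -1, 1]

Subtract the known terms from T to get the rank-1 residual R = [2, -1] (x) [1, -2, -2] (x) w, so R[i,j,k] = a[i]·b[j]·w[k]. Pick indices with nonzero a[0]·b[0] = (2)·(1) = 2. Only the fibre through (0,0,·) is needed: R[0,0,:] = T[0,0,:] − Σₗ aₗ[0]bₗ[0]cₗ = [-2, 6, 10] − (-2)·(0)·[2, -2, -1] − (-2)·(2)·[0, -2, -2] = [-2, -2, 2]. Then w[k] = R[0,0,k] / 2 for each k, giving w = [-2, -2, 2] / 2 = [-1, -1, 1].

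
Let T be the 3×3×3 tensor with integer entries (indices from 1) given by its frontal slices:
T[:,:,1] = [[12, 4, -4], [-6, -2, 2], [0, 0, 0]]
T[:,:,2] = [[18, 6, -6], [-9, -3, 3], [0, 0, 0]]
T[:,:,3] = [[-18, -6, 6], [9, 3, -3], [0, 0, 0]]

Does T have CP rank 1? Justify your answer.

The mode-1 fibre T[:,1,1] = [12, -6, 0] gives a = (2, -1, 0) (primitive direction); the mode-2 fibre T[1,:,1] = [12, 4, -4] gives b = (3, 1, -1); then c[k] = T[1,1,k] / (a[1]·b[1]) = [12, 18, -18] / 6 = (2, 3, -3).
Expanding (2, -1, 0) ∘ (3, 1, -1) ∘ (2, 3, -3) reproduces all 27 entries of T, so T = (2, -1, 0) ∘ (3, 1, -1) ∘ (2, 3, -3) and rank(T) ≤ 1.
Equivalently every frontal slice T[:,:,k] is c[k] times the rank-1 matrix (2, -1, 0) ∘ (3, 1, -1). So T has rank 1 (it is nonzero).

Yes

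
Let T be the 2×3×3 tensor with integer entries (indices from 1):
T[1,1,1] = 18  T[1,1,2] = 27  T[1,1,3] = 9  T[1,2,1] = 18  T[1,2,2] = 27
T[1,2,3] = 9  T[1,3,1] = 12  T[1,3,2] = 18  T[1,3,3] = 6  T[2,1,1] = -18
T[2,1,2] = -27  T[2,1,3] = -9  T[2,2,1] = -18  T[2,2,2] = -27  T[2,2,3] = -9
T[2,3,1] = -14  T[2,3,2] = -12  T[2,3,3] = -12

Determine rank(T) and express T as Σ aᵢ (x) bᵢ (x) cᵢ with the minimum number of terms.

Lower bound: the mode-2 unfolding of T (rows indexed by j, columns by (i,k) = (1,1), (1,2), (1,3), (2,1), (2,2), (2,3)) is [[18, 27, 9, -18, -27, -9], [18, 27, 9, -18, -27, -9], [12, 18, 6, -14, -12, -12]].
There the 2×2 minor on rows j ∈ {1, 3}, columns (i,k) ∈ {(1,1), (2,1)} is det [[18, -18], [12, -14]] = -36 ≠ 0, so this unfolding has rank ≥ 2; CP rank is at least every unfolding rank, so rank(T) ≥ 2. (Unfolding ranks only ever bound the CP rank from below — rank(T) can be strictly larger than all of them — so the matching upper bound has to come from an explicit 2-term decomposition.)
Upper bound — finding two terms. Write S_k = T[:,:,k] for the frontal slices: S₁ = [[18, 18, 12], [-18, -18, -14]], S₂ = [[27, 27, 18], [-27, -27, -12]], S₃ = [[9, 9, 6], [-9, -9, -12]].
If T = a₁ (x) b₁ (x) c₁ + a₂ (x) b₂ (x) c₂ then each S_k = c₁[k]·a₁b₁ᵀ + c₂[k]·a₂b₂ᵀ. S₁ and S₂ are linearly independent, so a₁b₁ᵀ and a₂b₂ᵀ must span the same plane of matrices: they are the rank-1 matrices of the form x·S₁ + y·S₂.
The 2×2 minor of x·S₁ + y·S₂ on rows {1,2}, columns {1,3} is −36·x² + 54·xy + 162·y² = (-18)·(x − 3·y)(2·x + 3·y), vanishing at (x:y) = (3:1) and (3:-2).
M₁ = 3·S₁ + S₂ = [[81, 81, 54], [-81, -81, -54]] = 27·[1, -1][3, 3, 2]ᵀ and M₂ = 3·S₁ − 2·S₂ = [[0, 0, 0], [0, 0, -18]] = (-18)·[0, 1][0, 0, 1]ᵀ, so take a₁ = [1, -1], b₁ = [3, 3, 2], a₂ = [0, 1], b₂ = [0, 0, 1].
Each slice is an integer combination of E₁ = a₁b₁ᵀ and E₂ = a₂b₂ᵀ: S₁ = 6·E₁ − 2·E₂, S₂ = 9·E₁ + 6·E₂, S₃ = 3·E₁ − 6·E₂; reading off coefficients, c₁ = [6, 9, 3] and c₂ = [-2, 6, -6].
Hence T = [1, -1] (x) [3, 3, 2] (x) [6, 9, 3] + [0, 1] (x) [0, 0, 1] (x) [-2, 6, -6], so rank(T) ≤ 2.
These bounds meet, so rank(T) = 2.
Check entry T[1,2,1] = 18: (1)·(3)·(6) + (0)·(0)·(-2) = 18.

rank(T) = 2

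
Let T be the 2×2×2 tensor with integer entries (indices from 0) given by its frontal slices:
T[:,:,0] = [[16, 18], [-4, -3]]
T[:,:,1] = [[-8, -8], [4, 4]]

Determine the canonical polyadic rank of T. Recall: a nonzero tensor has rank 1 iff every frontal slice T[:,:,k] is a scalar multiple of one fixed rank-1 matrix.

2

Lower bound: the mode-1 unfolding of T (rows indexed by i, columns by (j,k) = (0,0), (0,1), (1,0), (1,1)) is [[16, -8, 18, -8], [-4, 4, -3, 4]].
There the 2×2 minor on rows i ∈ {0, 1}, columns (j,k) ∈ {(0,0), (0,1)} is det [[16, -8], [-4, 4]] = 32 ≠ 0, so this unfolding has rank ≥ 2; CP rank is at least every unfolding rank, so rank(T) ≥ 2. (Unfolding ranks only ever bound the CP rank from below — rank(T) can be strictly larger than all of them — so the matching upper bound has to come from an explicit 2-term decomposition.)
Upper bound — finding two terms. Write S_k = T[:,:,k] for the frontal slices: S₀ = [[16, 18], [-4, -3]], S₁ = [[-8, -8], [4, 4]].
If T = a₁ (x) b₁ (x) c₁ + a₂ (x) b₂ (x) c₂ then each S_k = c₁[k]·a₁b₁ᵀ + c₂[k]·a₂b₂ᵀ. S₀ and S₁ are linearly independent, so a₁b₁ᵀ and a₂b₂ᵀ must span the same plane of matrices: they are the rank-1 matrices of the form x·S₀ + y·S₁.
det(x·S₀ + y·S₁) is 24·x² − 16·xy = 8·(3·x − 2·y)(x), vanishing at (x:y) = (2:3) and (0:1).
M₁ = 2·S₀ + 3·S₁ = [[8, 12], [4, 6]] = 2·(2, 1)(2, 3)ᵀ and M₂ = S₁ = [[-8, -8], [4, 4]] = (-4)·(2, -1)(1, 1)ᵀ, so take a₁ = (2, 1), b₁ = (2, 3), a₂ = (2, -1), b₂ = (1, 1).
Each slice is an integer combination of E₁ = a₁b₁ᵀ and E₂ = a₂b₂ᵀ: S₀ = E₁ + 6·E₂, S₁ = −4·E₂; reading off coefficients, c₁ = (1, 0) and c₂ = (6, -4).
Hence T = (2, 1) (x) (2, 3) (x) (1, 0) + (2, -1) (x) (1, 1) (x) (6, -4), so rank(T) ≤ 2.
These bounds meet, so rank(T) = 2.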